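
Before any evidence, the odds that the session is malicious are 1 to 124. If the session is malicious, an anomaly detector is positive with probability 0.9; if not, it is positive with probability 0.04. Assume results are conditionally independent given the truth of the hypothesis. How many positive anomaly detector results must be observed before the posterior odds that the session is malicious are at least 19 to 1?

Prior odds = 1/124.
Likelihood ratio of a positive = 0.9/0.04 = 22.5.
Target odds = 19.
Require 22.5ⁿ ≥ 19 ÷ (1/124) = 2356.
22.5² = 506.25 falls short of 2356 but 22.5³ = 11390.625 reaches it, so n = 3.

3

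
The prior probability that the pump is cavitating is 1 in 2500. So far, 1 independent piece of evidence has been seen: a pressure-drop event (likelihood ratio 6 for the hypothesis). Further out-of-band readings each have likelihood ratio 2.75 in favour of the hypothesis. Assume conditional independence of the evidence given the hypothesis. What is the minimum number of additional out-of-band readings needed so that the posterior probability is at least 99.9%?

13

Prior odds = 0.0004/0.9996 = 1/2499.
Bayes factor of the evidence already in hand = 6.
Odds after that evidence = (1/2499) × 6 = 2/833.
Target odds = 0.999/0.001 = 999.
Need 2.75ⁿ ≥ 999 ÷ (2/833) = 416083.5.
2.75¹² ≈187065 falls short of 416083.5 but 2.75¹³ ≈514428 reaches it, so n = 13.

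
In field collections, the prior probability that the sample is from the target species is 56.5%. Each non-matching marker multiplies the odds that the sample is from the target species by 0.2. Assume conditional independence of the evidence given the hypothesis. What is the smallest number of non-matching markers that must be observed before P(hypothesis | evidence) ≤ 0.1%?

Prior odds: 0.565 ÷ 0.435 = 113/87.
Likelihood ratio per non-matching marker = 0.2.
Target odds: 0.001 ÷ 0.999 = 1/999.
Require 0.2ⁿ ≤ 1/999 ÷ (113/87) = 29/37629.
0.2⁴ = 0.0016 is still above 29/37629 but 0.2⁵ = 0.00032 is at or below it, so n = 5.

5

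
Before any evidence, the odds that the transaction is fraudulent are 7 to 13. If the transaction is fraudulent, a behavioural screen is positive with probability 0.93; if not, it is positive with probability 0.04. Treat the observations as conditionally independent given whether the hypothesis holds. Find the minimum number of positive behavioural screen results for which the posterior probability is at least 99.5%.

Prior odds = 7/13.
Likelihood ratio of a positive = 0.93/0.04 = 23.25.
Target odds: 0.995 ÷ 0.005 = 199.
Require 23.25ⁿ ≥ 199 ÷ (7/13) = 2587/7.
23.25¹ = 23.25 falls short of 2587/7 but 23.25² = 540.5625 reaches it, so n = 2.

2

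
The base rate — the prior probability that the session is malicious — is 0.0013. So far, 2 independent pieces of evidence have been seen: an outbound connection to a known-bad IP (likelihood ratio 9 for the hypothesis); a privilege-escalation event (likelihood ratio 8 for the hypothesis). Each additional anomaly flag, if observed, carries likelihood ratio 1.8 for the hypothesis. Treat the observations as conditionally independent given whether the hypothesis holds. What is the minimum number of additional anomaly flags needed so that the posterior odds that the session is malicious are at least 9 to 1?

8

Prior odds = 0.0013/0.9987 = 13/9987.
Combined Bayes factor of the evidence already in hand = 9 × 8 = 72.
Odds after that evidence = (13/9987) × 72 = 312/3329.
Target odds = 9.
Need 1.8ⁿ ≥ 9 ÷ (312/3329) = 9987/104.
1.8⁷ = 4782969/78125 falls short of 9987/104 but 1.8⁸ = 43046721/390625 reaches it, so n = 8.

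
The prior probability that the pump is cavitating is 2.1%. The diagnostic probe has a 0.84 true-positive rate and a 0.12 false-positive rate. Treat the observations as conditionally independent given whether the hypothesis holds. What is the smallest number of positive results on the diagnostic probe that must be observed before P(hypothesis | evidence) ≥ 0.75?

Prior odds = 0.021/0.979 = 21/979.
Likelihood ratio of a positive result = 0.84/0.12 = 7.
Target posterior odds = 0.75/0.25 = 3.
Require 7ⁿ ≥ 3 ÷ (21/979) = 979/7.
7² = 49 falls short of 979/7 but 7³ = 343 reaches it, so n = 3.

3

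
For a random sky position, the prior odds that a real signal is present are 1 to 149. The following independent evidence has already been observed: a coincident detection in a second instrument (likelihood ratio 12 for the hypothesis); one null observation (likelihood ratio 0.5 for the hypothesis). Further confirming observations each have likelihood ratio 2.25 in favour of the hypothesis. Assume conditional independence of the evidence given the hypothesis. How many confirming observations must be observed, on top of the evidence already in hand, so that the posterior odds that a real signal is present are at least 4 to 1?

Prior odds = 1/149.
Combined Bayes factor of the evidence already in hand = 12 × 0.5 = 6.
Odds after that evidence = (1/149) × 6 = 6/149.
Target odds = 4.
Need 2.25ⁿ ≥ 4 ÷ (6/149) = 298/3.
2.25⁵ = 59049/1024 falls short of 298/3 but 2.25⁶ = 531441/4096 reaches it, so n = 6.

6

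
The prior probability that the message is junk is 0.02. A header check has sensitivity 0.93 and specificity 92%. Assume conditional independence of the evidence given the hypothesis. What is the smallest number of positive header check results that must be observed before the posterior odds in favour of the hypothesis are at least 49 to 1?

Prior odds: 0.02 ÷ 0.98 = 1/49.
False-positive rate = 1 − 0.92 = 0.08; likelihood ratio of a positive = 0.93/0.08 = 11.625.
Target odds = 49.
Require 11.625ⁿ ≥ 49 ÷ (1/49) = 2401.
11.625³ = 804357/512 falls short of 2401 but 11.625⁴ = 74805201/4096 reaches it, so n = 4.

4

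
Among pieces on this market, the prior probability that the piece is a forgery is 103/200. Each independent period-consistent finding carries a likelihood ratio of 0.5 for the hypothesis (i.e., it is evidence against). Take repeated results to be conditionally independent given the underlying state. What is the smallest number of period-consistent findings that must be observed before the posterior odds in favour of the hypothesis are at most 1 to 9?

4

Prior odds = 0.515/0.485 = 103/97.
Likelihood ratio per period-consistent finding = 0.5.
Target odds = 1/9.
Require 0.5ⁿ ≤ 1/9 ÷ (103/97) = 97/927.
0.5³ = 0.125 is still above 97/927 but 0.5⁴ = 0.0625 is at or below it, so n = 4.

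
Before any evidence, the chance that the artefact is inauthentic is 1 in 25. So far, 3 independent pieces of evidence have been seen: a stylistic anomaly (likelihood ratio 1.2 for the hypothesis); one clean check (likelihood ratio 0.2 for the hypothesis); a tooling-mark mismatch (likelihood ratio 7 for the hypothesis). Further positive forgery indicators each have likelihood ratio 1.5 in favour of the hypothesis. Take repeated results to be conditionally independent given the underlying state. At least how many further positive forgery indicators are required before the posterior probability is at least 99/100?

Prior odds = 0.04/0.96 = 1/24.
Combined Bayes factor of the evidence already in hand = 1.2 × 0.2 × 7 = 1.68.
Odds after that evidence = (1/24) × 1.68 = 0.07.
Target odds = 0.99/0.01 = 99.
Need 1.5ⁿ ≥ 99 ÷ 0.07 = 9900/7.
1.5¹⁷ = 129140163/131072 falls short of 9900/7 but 1.5¹⁸ = 387420489/262144 reaches it, so n = 18.

18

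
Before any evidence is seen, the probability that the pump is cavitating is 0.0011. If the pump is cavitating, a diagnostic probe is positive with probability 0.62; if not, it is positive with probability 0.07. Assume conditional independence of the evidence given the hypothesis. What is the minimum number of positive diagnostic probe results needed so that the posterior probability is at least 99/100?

6

Prior odds: 0.0011 ÷ 0.9989 = 11/9989.
Likelihood ratio of a positive = 0.62/0.07 = 62/7.
Target posterior odds = 0.99/0.01 = 99.
Require (62/7)ⁿ ≥ 99 ÷ (11/9989) = 89901.
(62/7)⁵ = 916132832/16807 falls short of 89901 but (62/7)⁶ ≈482794 reaches it, so n = 6.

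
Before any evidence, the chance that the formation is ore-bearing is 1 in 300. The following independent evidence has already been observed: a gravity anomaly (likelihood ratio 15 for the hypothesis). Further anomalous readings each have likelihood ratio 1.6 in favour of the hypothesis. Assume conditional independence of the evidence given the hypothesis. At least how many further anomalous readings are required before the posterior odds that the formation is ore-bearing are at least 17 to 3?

Prior odds = (1/300)/(299/300) = 1/299.
Bayes factor of the evidence already in hand = 15.
Odds after that evidence = (1/299) × 15 = 15/299.
Target odds = 17/3.
Need 1.6ⁿ ≥ 17/3 ÷ (15/299) = 5083/45.
1.6¹⁰ ≈109.951 falls short of 5083/45 but 1.6¹¹ ≈175.922 reaches it, so n = 11.

11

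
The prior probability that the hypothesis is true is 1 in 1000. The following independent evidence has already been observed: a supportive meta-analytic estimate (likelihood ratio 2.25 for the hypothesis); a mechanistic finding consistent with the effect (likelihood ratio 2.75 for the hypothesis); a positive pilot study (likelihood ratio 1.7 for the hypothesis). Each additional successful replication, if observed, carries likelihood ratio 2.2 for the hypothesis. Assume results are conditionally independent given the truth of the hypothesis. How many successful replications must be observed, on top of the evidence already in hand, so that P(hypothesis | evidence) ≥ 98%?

11

Prior odds = 0.001/0.999 = 1/999.
Combined Bayes factor of the evidence already in hand = 2.25 × 2.75 × 1.7 = 10.51875.
Odds after that evidence = (1/999) × 10.51875 = 187/17760.
Target odds = 0.98/0.02 = 49.
Need 2.2ⁿ ≥ 49 ÷ (187/17760) = 870240/187.
2.2¹⁰ ≈2655.99 falls short of 870240/187 but 2.2¹¹ ≈5843.18 reaches it, so n = 11.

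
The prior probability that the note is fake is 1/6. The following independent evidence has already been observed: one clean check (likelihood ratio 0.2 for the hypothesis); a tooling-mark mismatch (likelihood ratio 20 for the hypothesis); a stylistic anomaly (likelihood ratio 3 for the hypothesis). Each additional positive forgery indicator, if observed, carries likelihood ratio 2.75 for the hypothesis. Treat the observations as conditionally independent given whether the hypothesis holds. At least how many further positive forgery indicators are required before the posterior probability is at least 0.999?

6

Prior odds = (1/6)/(5/6) = 0.2.
Combined Bayes factor of the evidence already in hand = 0.2 × 20 × 3 = 12.
Odds after that evidence = 0.2 × 12 = 2.4.
Target odds = 0.999/0.001 = 999.
Need 2.75ⁿ ≥ 999 ÷ 2.4 = 416.25.
2.75⁵ = 161051/1024 falls short of 416.25 but 2.75⁶ = 1771561/4096 reaches it, so n = 6.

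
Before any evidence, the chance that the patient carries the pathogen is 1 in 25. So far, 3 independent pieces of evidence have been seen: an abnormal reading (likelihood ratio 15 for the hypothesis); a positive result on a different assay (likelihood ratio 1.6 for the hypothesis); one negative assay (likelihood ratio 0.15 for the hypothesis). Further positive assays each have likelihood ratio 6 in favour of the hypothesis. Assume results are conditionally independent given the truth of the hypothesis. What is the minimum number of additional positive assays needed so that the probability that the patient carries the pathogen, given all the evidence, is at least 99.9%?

5

Prior odds = 0.04/0.96 = 1/24.
Combined Bayes factor of the evidence already in hand = 15 × 1.6 × 0.15 = 3.6.
Odds after that evidence = (1/24) × 3.6 = 0.15.
Target odds = 0.999/0.001 = 999.
Need 6ⁿ ≥ 999 ÷ 0.15 = 6660.
6⁴ = 1296 falls short of 6660 but 6⁵ = 7776 reaches it, so n = 5.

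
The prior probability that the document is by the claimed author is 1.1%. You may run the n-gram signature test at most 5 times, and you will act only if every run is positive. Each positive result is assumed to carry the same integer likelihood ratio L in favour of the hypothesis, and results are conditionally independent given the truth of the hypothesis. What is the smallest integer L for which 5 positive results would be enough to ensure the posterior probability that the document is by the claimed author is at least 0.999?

10

Prior odds = 0.011/0.989 = 11/989.
Target odds = 0.999/0.001 = 999.
Need L⁵ ≥ 999 ÷ (11/989) = 988011/11.
9⁵ = 59049 < 988011/11 ≤ 100000 = 10⁵, so L = 10.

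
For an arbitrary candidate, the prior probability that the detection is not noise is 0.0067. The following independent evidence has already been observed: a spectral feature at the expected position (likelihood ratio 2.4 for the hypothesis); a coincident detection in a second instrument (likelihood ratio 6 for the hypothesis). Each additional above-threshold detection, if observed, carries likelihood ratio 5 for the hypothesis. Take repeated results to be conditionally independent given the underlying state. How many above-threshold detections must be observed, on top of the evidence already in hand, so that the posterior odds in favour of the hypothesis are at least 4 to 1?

Prior odds = 0.0067/0.9933 = 67/9933.
Combined Bayes factor of the evidence already in hand = 2.4 × 6 = 14.4.
Odds after that evidence = (67/9933) × 14.4 = 1608/16555.
Target odds = 4.
Need 5ⁿ ≥ 4 ÷ (1608/16555) = 16555/402.
5² = 25 falls short of 16555/402 but 5³ = 125 reaches it, so n = 3.

3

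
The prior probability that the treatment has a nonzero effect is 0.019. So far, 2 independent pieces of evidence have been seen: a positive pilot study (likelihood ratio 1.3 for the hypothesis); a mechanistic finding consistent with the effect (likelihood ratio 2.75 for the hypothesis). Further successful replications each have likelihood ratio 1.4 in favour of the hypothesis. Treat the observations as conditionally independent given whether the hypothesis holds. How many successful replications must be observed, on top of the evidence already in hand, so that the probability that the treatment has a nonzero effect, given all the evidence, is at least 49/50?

20

Prior odds = 0.019/0.981 = 19/981.
Combined Bayes factor of the evidence already in hand = 1.3 × 2.75 = 3.575.
Odds after that evidence = (19/981) × 3.575 = 2717/39240.
Target odds = 0.98/0.02 = 49.
Need 1.4ⁿ ≥ 49 ÷ (2717/39240) = 1922760/2717.
1.4¹⁹ ≈597.63 falls short of 1922760/2717 but 1.4²⁰ ≈836.683 reaches it, so n = 20.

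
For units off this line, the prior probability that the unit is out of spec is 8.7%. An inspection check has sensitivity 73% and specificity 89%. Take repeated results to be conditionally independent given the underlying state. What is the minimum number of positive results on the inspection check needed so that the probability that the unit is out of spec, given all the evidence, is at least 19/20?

3

Prior odds = 0.087/0.913 = 87/913.
False-positive rate = 1 − 0.89 = 0.11; likelihood ratio of a positive = 0.73/0.11 = 73/11.
Target odds: 0.95 ÷ 0.05 = 19.
Require (73/11)ⁿ ≥ 19 ÷ (87/913) = 17347/87.
(73/11)² = 5329/121 falls short of 17347/87 but (73/11)³ = 389017/1331 reaches it, so n = 3.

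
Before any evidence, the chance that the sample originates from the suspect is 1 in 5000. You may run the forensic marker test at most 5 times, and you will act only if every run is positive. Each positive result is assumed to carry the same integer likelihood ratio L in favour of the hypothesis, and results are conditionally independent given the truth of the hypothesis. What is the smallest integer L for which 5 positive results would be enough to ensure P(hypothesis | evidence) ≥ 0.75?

7

Prior odds = 0.0002/0.9998 = 1/4999.
Target odds = 0.75/0.25 = 3.
Need L⁵ ≥ 3 ÷ (1/4999) = 14997.
6⁵ = 7776 < 14997 ≤ 16807 = 7⁵, so L = 7.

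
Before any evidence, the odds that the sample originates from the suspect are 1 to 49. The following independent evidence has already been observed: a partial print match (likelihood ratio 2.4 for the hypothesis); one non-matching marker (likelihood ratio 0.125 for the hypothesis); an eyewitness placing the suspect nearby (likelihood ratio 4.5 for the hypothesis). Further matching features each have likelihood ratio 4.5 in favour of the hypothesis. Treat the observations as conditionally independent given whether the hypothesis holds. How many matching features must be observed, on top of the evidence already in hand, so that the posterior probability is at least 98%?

5

Prior odds = 1/49.
Combined Bayes factor of the evidence already in hand = 2.4 × 0.125 × 4.5 = 1.35.
Odds after that evidence = (1/49) × 1.35 = 27/980.
Target odds = 0.98/0.02 = 49.
Need 4.5ⁿ ≥ 49 ÷ (27/980) = 48020/27.
4.5⁴ = 410.0625 falls short of 48020/27 but 4.5⁵ = 1845.28125 reaches it, so n = 5.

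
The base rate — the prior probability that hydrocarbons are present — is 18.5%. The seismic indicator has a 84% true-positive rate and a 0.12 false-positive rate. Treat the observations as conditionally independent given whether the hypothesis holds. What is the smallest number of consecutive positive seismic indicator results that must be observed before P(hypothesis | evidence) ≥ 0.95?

3

Prior odds = 0.185/0.815 = 37/163.
Likelihood ratio of a positive result = 0.84/0.12 = 7.
Target odds: 0.95 ÷ 0.05 = 19.
Require 7ⁿ ≥ 19 ÷ (37/163) = 3097/37.
7² = 49 falls short of 3097/37 but 7³ = 343 reaches it, so n = 3.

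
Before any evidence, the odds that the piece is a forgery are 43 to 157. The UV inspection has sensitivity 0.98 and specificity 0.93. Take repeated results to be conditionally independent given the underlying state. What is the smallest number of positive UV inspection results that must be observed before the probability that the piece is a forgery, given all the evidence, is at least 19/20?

2

Prior odds = 43/157.
False-positive rate = 1 − 0.93 = 0.07; likelihood ratio of a positive = 0.98/0.07 = 14.
Target odds: 0.95 ÷ 0.05 = 19.
Need (43/157) × 14ⁿ ≥ 19, i.e. 14ⁿ ≥ 2983/43.
14¹ = 14 falls short of 2983/43 but 14² = 196 reaches it, so n = 2.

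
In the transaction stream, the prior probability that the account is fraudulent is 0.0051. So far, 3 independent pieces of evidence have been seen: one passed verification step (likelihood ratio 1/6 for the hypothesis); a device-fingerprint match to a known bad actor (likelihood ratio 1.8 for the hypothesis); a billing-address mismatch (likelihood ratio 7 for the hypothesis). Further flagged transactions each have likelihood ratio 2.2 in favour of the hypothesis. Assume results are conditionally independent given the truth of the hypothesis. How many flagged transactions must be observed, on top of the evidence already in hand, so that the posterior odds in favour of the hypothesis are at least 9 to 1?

9

Prior odds = 0.0051/0.9949 = 51/9949.
Combined Bayes factor of the evidence already in hand = (1/6) × 1.8 × 7 = 2.1.
Odds after that evidence = (51/9949) × 2.1 = 1071/99490.
Target odds = 9.
Need 2.2ⁿ ≥ 9 ÷ (1071/99490) = 99490/119.
2.2⁸ = 214358881/390625 falls short of 99490/119 but 2.2⁹ ≈1207.27 reaches it, so n = 9.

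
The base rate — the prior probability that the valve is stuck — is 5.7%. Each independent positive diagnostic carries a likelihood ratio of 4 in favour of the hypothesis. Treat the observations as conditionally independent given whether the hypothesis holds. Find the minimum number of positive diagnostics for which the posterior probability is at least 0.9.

4

Prior odds: 0.057 ÷ 0.943 = 57/943.
Likelihood ratio per positive diagnostic = 4.
Target posterior odds = 0.9/0.1 = 9.
Require 4ⁿ ≥ 9 ÷ (57/943) = 2829/19.
4³ = 64 falls short of 2829/19 but 4⁴ = 256 reaches it, so n = 4.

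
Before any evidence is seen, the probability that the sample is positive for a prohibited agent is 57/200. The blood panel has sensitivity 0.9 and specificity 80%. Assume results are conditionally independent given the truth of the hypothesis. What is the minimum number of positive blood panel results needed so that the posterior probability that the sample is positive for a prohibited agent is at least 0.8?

2

Prior odds = 0.285/0.715 = 57/143.
False-positive rate = 1 − 0.8 = 0.2; likelihood ratio of a positive = 0.9/0.2 = 4.5.
Target odds: 0.8 ÷ 0.2 = 4.
Need (57/143) × 4.5ⁿ ≥ 4, i.e. 4.5ⁿ ≥ 572/57.
4.5¹ = 4.5 falls short of 572/57 but 4.5² = 20.25 reaches it, so n = 2.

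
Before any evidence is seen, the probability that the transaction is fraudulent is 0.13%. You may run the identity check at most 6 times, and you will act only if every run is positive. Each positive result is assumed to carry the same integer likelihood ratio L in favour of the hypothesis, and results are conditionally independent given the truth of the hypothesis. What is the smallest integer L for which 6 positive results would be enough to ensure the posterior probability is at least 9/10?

Prior odds = 0.0013/0.9987 = 13/9987.
Target odds = 0.9/0.1 = 9.
Need L⁶ ≥ 9 ÷ (13/9987) = 89883/13.
4⁶ = 4096 < 89883/13 ≤ 15625 = 5⁶, so L = 5.

5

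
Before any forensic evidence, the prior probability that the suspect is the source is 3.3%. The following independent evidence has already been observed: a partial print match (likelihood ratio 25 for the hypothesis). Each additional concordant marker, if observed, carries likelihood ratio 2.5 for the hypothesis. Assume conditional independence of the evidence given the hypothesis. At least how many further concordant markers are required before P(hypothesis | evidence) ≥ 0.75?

2

Prior odds = 0.033/0.967 = 33/967.
Bayes factor of the evidence already in hand = 25.
Odds after that evidence = (33/967) × 25 = 825/967.
Target odds = 0.75/0.25 = 3.
Need 2.5ⁿ ≥ 3 ÷ (825/967) = 967/275.
2.5¹ = 2.5 falls short of 967/275 but 2.5² = 6.25 reaches it, so n = 2.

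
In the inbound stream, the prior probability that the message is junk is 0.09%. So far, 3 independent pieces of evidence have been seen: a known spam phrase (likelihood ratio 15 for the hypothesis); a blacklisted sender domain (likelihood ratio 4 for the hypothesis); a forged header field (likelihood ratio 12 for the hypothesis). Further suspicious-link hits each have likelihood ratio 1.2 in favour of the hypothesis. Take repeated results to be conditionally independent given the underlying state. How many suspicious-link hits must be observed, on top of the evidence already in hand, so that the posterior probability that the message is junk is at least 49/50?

24

Prior odds = 0.0009/0.9991 = 9/9991.
Combined Bayes factor of the evidence already in hand = 15 × 4 × 12 = 720.
Odds after that evidence = (9/9991) × 720 = 6480/9991.
Target odds = 0.98/0.02 = 49.
Need 1.2ⁿ ≥ 49 ÷ (6480/9991) = 489559/6480.
1.2²³ ≈66.2474 falls short of 489559/6480 but 1.2²⁴ ≈79.4968 reaches it, so n = 24.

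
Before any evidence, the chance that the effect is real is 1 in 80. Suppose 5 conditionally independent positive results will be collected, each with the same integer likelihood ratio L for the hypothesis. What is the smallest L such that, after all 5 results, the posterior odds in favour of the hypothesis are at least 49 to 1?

6

Prior odds = 0.0125/0.9875 = 1/79.
Target odds = 49.
Need L⁵ ≥ 49 ÷ (1/79) = 3871.
5⁵ = 3125 < 3871 ≤ 7776 = 6⁵, so L = 6.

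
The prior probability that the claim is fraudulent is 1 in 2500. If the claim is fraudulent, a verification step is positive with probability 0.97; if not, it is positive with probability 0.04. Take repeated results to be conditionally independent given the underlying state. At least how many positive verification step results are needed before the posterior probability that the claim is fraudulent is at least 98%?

Prior odds: 0.0004 ÷ 0.9996 = 1/2499.
Likelihood ratio of a positive = 0.97/0.04 = 24.25.
Target odds: 0.98 ÷ 0.02 = 49.
Need (1/2499) × 24.25ⁿ ≥ 49, i.e. 24.25ⁿ ≥ 122451.
24.25³ = 912673/64 falls short of 122451 but 24.25⁴ = 88529281/256 reaches it, so n = 4.

4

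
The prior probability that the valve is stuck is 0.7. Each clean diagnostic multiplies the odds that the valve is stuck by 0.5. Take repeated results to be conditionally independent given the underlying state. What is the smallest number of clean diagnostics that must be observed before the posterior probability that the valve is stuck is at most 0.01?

Prior odds: 0.7 ÷ 0.3 = 7/3.
Likelihood ratio per clean diagnostic = 0.5.
Target posterior odds = 0.01/0.99 = 1/99.
Need (7/3) × 0.5ⁿ ≤ 1/99, i.e. 0.5ⁿ ≤ 1/231.
0.5⁷ = 0.0078125 is still above 1/231 but 0.5⁸ = 0.00390625 is at or below it, so n = 8.

8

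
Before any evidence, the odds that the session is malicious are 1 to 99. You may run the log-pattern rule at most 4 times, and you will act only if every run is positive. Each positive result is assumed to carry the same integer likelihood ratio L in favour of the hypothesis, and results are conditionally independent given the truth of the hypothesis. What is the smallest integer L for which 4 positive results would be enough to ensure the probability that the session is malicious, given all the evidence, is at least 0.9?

6

Prior odds = 1/99.
Target odds = 0.9/0.1 = 9.
Need L⁴ ≥ 9 ÷ (1/99) = 891.
5⁴ = 625 < 891 ≤ 1296 = 6⁴, so L = 6.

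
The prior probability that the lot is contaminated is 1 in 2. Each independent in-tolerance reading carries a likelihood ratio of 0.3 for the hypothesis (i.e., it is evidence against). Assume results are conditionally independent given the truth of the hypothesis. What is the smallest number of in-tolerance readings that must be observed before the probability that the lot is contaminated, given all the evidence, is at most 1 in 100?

4

Prior odds = 0.5/0.5 = 1.
Likelihood ratio per in-tolerance reading = 0.3.
Target odds: 0.01 ÷ 0.99 = 1/99.
Require 0.3ⁿ ≤ 1/99 ÷ 1 = 1/99.
0.3³ = 0.027 is still above 1/99 but 0.3⁴ = 0.0081 is at or below it, so n = 4.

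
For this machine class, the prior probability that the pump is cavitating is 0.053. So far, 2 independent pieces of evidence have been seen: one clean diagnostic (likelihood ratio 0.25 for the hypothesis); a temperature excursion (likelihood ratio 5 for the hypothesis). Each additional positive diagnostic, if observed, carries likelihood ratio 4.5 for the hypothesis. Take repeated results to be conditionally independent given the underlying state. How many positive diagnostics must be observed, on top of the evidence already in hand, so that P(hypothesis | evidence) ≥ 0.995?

6

Prior odds = 0.053/0.947 = 53/947.
Combined Bayes factor of the evidence already in hand = 0.25 × 5 = 1.25.
Odds after that evidence = (53/947) × 1.25 = 265/3788.
Target odds = 0.995/0.005 = 199.
Need 4.5ⁿ ≥ 199 ÷ (265/3788) = 753812/265.
4.5⁵ = 1845.28125 falls short of 753812/265 but 4.5⁶ = 8303.765625 reaches it, so n = 6.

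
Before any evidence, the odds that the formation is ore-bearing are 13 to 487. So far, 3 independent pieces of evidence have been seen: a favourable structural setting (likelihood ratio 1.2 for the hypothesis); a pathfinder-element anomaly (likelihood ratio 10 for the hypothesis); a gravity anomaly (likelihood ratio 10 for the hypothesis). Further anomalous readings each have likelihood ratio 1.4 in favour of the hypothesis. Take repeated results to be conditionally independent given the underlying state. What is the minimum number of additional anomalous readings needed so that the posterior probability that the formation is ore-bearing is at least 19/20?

Prior odds = 13/487.
Combined Bayes factor of the evidence already in hand = 1.2 × 10 × 10 = 120.
Odds after that evidence = (13/487) × 120 = 1560/487.
Target odds = 0.95/0.05 = 19.
Need 1.4ⁿ ≥ 19 ÷ (1560/487) = 9253/1560.
1.4⁵ = 5.37824 falls short of 9253/1560 but 1.4⁶ = 117649/15625 reaches it, so n = 6.

6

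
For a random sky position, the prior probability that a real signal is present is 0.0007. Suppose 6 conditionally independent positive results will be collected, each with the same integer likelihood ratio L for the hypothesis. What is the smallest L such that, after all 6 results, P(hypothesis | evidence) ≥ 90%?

Prior odds = 0.0007/0.9993 = 7/9993.
Target odds = 0.9/0.1 = 9.
Need L⁶ ≥ 9 ÷ (7/9993) = 89937/7.
4⁶ = 4096 < 89937/7 ≤ 15625 = 5⁶, so L = 5.

5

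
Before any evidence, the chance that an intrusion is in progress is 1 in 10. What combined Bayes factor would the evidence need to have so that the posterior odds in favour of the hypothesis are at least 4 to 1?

Prior odds = 0.1/0.9 = 1/9.
Target odds = 4.
Required Bayes factor = 4 ÷ (1/9) = 36.

36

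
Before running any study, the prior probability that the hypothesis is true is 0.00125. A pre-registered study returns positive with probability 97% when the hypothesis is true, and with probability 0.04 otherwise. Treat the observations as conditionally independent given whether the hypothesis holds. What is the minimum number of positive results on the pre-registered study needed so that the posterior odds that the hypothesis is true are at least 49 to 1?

4

Prior odds: 0.00125 ÷ 0.99875 = 1/799.
Likelihood ratio of a positive result = 0.97/0.04 = 24.25.
Target odds = 49.
Require 24.25ⁿ ≥ 49 ÷ (1/799) = 39151.
24.25³ = 912673/64 falls short of 39151 but 24.25⁴ = 88529281/256 reaches it, so n = 4.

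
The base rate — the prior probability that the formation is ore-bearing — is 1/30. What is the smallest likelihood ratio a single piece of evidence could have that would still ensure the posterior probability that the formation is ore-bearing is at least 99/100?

2871

Prior odds = (1/30)/(29/30) = 1/29.
Target odds = 0.99/0.01 = 99.
Required Bayes factor = 99 ÷ (1/29) = 2871.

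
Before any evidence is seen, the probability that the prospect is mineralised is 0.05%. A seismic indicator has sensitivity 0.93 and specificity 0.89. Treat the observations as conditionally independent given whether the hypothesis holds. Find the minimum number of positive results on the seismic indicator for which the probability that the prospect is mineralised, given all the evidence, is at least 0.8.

5

Prior odds: 0.0005 ÷ 0.9995 = 1/1999.
False-positive rate = 1 − 0.89 = 0.11; likelihood ratio of a positive = 0.93/0.11 = 93/11.
Target odds: 0.8 ÷ 0.2 = 4.
Require (93/11)ⁿ ≥ 4 ÷ (1/1999) = 7996.
(93/11)⁴ = 74805201/14641 falls short of 7996 but (93/11)⁵ ≈43196.8 reaches it, so n = 5.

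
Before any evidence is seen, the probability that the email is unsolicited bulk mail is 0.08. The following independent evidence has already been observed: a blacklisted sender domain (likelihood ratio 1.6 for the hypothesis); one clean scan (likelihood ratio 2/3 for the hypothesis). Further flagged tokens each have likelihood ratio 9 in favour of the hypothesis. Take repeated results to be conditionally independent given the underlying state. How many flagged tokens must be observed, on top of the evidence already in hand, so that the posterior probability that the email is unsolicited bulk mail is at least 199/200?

Prior odds = 0.08/0.92 = 2/23.
Combined Bayes factor of the evidence already in hand = 1.6 × (2/3) = 16/15.
Odds after that evidence = (2/23) × 16/15 = 32/345.
Target odds = 0.995/0.005 = 199.
Need 9ⁿ ≥ 199 ÷ (32/345) = 2145.46875.
9³ = 729 falls short of 2145.46875 but 9⁴ = 6561 reaches it, so n = 4.

4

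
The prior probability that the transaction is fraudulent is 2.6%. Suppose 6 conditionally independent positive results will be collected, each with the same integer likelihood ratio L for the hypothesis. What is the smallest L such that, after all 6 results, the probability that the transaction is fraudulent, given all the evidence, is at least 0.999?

6

Prior odds = 0.026/0.974 = 13/487.
Target odds = 0.999/0.001 = 999.
Need L⁶ ≥ 999 ÷ (13/487) = 486513/13.
5⁶ = 15625 < 486513/13 ≤ 46656 = 6⁶, so L = 6.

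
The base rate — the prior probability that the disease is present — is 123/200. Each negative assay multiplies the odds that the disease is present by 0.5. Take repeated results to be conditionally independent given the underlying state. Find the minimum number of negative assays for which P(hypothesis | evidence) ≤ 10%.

4

Prior odds = 0.615/0.385 = 123/77.
Likelihood ratio per negative assay = 0.5.
Target odds: 0.1 ÷ 0.9 = 1/9.
Need (123/77) × 0.5ⁿ ≤ 1/9, i.e. 0.5ⁿ ≤ 77/1107.
0.5³ = 0.125 is still above 77/1107 but 0.5⁴ = 0.0625 is at or below it, so n = 4.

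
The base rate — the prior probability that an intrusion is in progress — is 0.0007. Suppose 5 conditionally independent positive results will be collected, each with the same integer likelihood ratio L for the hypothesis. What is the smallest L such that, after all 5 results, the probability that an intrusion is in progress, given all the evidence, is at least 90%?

Prior odds = 0.0007/0.9993 = 7/9993.
Target odds = 0.9/0.1 = 9.
Need L⁵ ≥ 9 ÷ (7/9993) = 89937/7.
6⁵ = 7776 < 89937/7 ≤ 16807 = 7⁵, so L = 7.

7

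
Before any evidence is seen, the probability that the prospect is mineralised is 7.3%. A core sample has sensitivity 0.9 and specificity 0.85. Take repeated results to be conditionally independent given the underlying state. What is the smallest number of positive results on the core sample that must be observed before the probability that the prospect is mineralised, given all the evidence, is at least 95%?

Prior odds = 0.073/0.927 = 73/927.
False-positive rate = 1 − 0.85 = 0.15; likelihood ratio of a positive = 0.9/0.15 = 6.
Target odds: 0.95 ÷ 0.05 = 19.
Need (73/927) × 6ⁿ ≥ 19, i.e. 6ⁿ ≥ 17613/73.
6³ = 216 falls short of 17613/73 but 6⁴ = 1296 reaches it, so n = 4.

4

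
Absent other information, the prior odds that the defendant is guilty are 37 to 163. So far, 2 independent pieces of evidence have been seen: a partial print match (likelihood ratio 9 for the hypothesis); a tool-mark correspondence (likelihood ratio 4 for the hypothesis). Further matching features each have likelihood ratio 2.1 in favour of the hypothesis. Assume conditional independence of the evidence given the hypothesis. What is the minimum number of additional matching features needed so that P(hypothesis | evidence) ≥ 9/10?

Prior odds = 37/163.
Combined Bayes factor of the evidence already in hand = 9 × 4 = 36.
Odds after that evidence = (37/163) × 36 = 1332/163.
Target odds = 0.9/0.1 = 9.
Need 2.1ⁿ ≥ 9 ÷ (1332/163) = 163/148.
2.1¹ = 2.1, which meets the required 163/148; so n = 1.

1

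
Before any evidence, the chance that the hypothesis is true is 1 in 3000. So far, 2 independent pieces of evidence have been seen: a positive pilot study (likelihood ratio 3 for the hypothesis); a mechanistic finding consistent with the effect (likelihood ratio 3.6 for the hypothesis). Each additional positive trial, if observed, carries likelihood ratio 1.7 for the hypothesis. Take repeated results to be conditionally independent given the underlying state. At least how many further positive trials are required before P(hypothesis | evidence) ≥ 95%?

17

Prior odds = (1/3000)/(2999/3000) = 1/2999.
Combined Bayes factor of the evidence already in hand = 3 × 3.6 = 10.8.
Odds after that evidence = (1/2999) × 10.8 = 54/14995.
Target odds = 0.95/0.05 = 19.
Need 1.7ⁿ ≥ 19 ÷ (54/14995) = 284905/54.
1.7¹⁶ ≈4866.12 falls short of 284905/54 but 1.7¹⁷ ≈8272.4 reaches it, so n = 17.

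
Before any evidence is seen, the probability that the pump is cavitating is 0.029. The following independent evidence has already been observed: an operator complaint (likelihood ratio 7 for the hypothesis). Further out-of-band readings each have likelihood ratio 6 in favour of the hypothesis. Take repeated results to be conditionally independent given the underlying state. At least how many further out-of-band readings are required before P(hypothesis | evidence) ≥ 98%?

Prior odds = 0.029/0.971 = 29/971.
Bayes factor of the evidence already in hand = 7.
Odds after that evidence = (29/971) × 7 = 203/971.
Target odds = 0.98/0.02 = 49.
Need 6ⁿ ≥ 49 ÷ (203/971) = 6797/29.
6³ = 216 falls short of 6797/29 but 6⁴ = 1296 reaches it, so n = 4.

4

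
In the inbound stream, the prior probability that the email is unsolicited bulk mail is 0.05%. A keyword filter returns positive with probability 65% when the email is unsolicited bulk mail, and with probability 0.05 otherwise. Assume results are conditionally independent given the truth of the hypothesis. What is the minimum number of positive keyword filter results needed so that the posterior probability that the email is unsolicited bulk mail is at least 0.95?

Prior odds = 0.0005/0.9995 = 1/1999.
Likelihood ratio of a positive result = 0.65/0.05 = 13.
Target posterior odds = 0.95/0.05 = 19.
Require 13ⁿ ≥ 19 ÷ (1/1999) = 37981.
13⁴ = 28561 falls short of 37981 but 13⁵ = 371293 reaches it, so n = 5.

5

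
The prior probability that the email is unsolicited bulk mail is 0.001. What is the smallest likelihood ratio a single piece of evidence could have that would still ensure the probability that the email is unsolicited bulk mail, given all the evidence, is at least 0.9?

Prior odds = 0.001/0.999 = 1/999.
Target odds = 0.9/0.1 = 9.
Required Bayes factor = 9 ÷ (1/999) = 8991.

8991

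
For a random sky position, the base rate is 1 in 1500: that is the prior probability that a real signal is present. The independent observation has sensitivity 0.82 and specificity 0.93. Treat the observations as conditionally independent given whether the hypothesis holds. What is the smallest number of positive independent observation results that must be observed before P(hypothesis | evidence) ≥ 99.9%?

6

Prior odds = (1/1500)/(1499/1500) = 1/1499.
False-positive rate = 1 − 0.93 = 0.07; likelihood ratio of a positive = 0.82/0.07 = 82/7.
Target odds: 0.999 ÷ 0.001 = 999.
Require (82/7)ⁿ ≥ 999 ÷ (1/1499) = 1497501.
(82/7)⁵ ≈220587 falls short of 1497501 but (82/7)⁶ ≈2.58401e+06 reaches it, so n = 6.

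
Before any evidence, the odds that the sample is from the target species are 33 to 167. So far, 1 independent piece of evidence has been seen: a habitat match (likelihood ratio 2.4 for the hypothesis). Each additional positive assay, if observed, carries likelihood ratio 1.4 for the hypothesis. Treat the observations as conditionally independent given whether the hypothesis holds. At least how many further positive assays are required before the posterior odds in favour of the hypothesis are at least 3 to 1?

6

Prior odds = 33/167.
Bayes factor of the evidence already in hand = 2.4.
Odds after that evidence = (33/167) × 2.4 = 396/835.
Target odds = 3.
Need 1.4ⁿ ≥ 3 ÷ (396/835) = 835/132.
1.4⁵ = 5.37824 falls short of 835/132 but 1.4⁶ = 117649/15625 reaches it, so n = 6.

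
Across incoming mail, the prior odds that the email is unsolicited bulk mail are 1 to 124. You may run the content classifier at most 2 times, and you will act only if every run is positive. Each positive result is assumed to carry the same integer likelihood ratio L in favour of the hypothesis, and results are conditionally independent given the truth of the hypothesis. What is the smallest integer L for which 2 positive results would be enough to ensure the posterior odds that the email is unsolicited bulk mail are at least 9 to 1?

34

Prior odds = 1/124.
Target odds = 9.
Need L² ≥ 9 ÷ (1/124) = 1116.
33² = 1089 < 1116 ≤ 1156 = 34², so L = 34.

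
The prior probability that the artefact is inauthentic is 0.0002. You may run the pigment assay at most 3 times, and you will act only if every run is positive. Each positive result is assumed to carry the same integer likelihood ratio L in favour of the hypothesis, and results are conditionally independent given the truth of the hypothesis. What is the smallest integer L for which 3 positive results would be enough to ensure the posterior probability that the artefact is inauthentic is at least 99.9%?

171

Prior odds = 0.0002/0.9998 = 1/4999.
Target odds = 0.999/0.001 = 999.
Need L³ ≥ 999 ÷ (1/4999) = 4994001.
170³ = 4913000 < 4994001 ≤ 5000211 = 171³, so L = 171.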